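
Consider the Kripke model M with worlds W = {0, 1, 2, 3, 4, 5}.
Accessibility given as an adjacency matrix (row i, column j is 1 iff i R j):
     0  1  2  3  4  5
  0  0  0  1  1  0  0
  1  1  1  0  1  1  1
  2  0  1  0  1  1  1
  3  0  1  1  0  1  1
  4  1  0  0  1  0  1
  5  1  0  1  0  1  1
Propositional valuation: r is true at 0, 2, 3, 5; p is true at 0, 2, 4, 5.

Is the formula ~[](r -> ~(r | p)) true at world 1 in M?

At 1: [](r -> ~(r | p)) is false, so ~[](r -> ~(r | p)) is true.
  At 1: [](r -> ~(r | p)) requires r -> ~(r | p) at every successor {0, 1, 3, 4, 5}.
    r -> ~(r | p) fails at 0, so [](r -> ~(r | p)) is false at 1.

Yes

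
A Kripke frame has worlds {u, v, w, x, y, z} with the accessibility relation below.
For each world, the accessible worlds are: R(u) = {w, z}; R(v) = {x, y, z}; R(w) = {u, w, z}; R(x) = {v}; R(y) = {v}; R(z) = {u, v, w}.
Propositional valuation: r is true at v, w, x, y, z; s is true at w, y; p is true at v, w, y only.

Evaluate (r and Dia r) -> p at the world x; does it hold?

No

Recall that Dia ψ holds at a world iff ψ holds at some accessible world.
At x: r and Dia r is true, p is false, so (r and Dia r) -> p is false.
  At x: r is true, Dia r is true, so r and Dia r is true.
    At x: Dia r requires r at some successor in {v}.
      r holds at v, so Dia r is true at x.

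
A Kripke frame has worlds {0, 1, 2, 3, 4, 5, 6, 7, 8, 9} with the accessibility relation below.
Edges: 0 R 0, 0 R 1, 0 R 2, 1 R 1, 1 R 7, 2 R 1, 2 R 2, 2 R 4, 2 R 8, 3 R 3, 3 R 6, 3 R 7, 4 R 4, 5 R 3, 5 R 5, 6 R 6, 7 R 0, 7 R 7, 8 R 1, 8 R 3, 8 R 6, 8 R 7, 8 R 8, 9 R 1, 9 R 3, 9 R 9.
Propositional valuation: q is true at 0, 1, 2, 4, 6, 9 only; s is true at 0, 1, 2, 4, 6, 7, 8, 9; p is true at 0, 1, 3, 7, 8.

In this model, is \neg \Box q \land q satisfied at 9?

At 9: \neg \Box q is true, q is true, so \neg \Box q \land q is true.
  At 9: \Box q is false, so \neg \Box q is true.
    At 9: \Box q requires q at every successor {1, 3, 9}.
      q fails at 3, so \Box q is false at 9.

Yes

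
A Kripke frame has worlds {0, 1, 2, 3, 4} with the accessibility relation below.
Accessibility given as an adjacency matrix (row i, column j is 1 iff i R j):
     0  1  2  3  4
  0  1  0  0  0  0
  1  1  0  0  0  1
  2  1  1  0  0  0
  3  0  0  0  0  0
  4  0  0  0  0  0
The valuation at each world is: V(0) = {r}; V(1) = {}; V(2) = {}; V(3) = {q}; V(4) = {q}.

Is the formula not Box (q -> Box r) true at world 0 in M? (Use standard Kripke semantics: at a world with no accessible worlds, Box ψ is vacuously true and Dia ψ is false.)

At 0: Box (q -> Box r) is true, so not Box (q -> Box r) is false.
  At 0: Box (q -> Box r) requires q -> Box r at every successor {0}.
      At 0: q is false, Box r is true, so q -> Box r is true.
  So Box (q -> Box r) is true at 0.

No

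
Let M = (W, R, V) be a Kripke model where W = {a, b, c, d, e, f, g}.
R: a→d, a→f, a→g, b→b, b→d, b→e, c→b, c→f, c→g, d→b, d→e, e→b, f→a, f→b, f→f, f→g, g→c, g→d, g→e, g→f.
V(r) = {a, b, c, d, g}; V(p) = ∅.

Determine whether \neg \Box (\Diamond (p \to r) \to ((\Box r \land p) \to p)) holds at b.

No

At b: \Box (\Diamond (p \to r) \to ((\Box r \land p) \to p)) is true, so \neg \Box (\Diamond (p \to r) \to ((\Box r \land p) \to p)) is false.
  At b: \Box (\Diamond (p \to r) \to ((\Box r \land p) \to p)) requires \Diamond (p \to r) \to ((\Box r \land p) \to p) at every successor {b, d, e}.
      At b: \Diamond (p \to r) is true, (\Box r \land p) \to p is true, so \Diamond (p \to r) \to ((\Box r \land p) \to p) is true.
      At d: \Diamond (p \to r) is true, (\Box r \land p) \to p is true, so \Diamond (p \to r) \to ((\Box r \land p) \to p) is true.
      At e: \Diamond (p \to r) is true, (\Box r \land p) \to p is true, so \Diamond (p \to r) \to ((\Box r \land p) \to p) is true.
  So \Box (\Diamond (p \to r) \to ((\Box r \land p) \to p)) is true at b.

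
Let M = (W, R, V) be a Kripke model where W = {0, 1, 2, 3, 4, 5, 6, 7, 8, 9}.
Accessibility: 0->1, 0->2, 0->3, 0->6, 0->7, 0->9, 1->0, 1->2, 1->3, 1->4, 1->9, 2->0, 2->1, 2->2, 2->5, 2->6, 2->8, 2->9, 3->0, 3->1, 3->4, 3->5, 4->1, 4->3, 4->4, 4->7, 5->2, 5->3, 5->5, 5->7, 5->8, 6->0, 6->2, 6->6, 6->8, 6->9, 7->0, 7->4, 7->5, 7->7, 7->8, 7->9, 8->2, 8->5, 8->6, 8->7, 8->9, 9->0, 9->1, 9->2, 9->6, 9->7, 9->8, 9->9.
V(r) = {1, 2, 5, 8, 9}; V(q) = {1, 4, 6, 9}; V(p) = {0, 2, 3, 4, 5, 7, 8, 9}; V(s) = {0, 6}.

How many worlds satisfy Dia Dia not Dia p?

Recall that Dia ψ holds at a world iff ψ holds at some accessible world.
Let φ = Dia Dia not Dia p. Evaluate φ at each world:
  0 (successors {1, 2, 3, 6, 7, 9}): φ is false.
  1 (successors {0, 2, 3, 4, 9}): φ is false.
  2 (successors {0, 1, 2, 5, 6, 8, 9}): φ is false.
  3 (successors {0, 1, 4, 5}): φ is false.
  4 (successors {1, 3, 4, 7}): φ is false.
  5 (successors {2, 3, 5, 7, 8}): φ is false.
  6 (successors {0, 2, 6, 8, 9}): φ is false.
  7 (successors {0, 4, 5, 7, 8, 9}): φ is false.
  8 (successors {2, 5, 6, 7, 9}): φ is false.
  9 (successors {0, 1, 2, 6, 7, 8, 9}): φ is false.
For instance, at 4:
  At 4: Dia Dia not Dia p requires Dia not Dia p at some successor in {1, 3, 4, 7}.
    At 1: Dia not Dia p is false.
    At 3: Dia not Dia p is false.
    At 4: Dia not Dia p is false.
    At 7: Dia not Dia p is false.
  So Dia Dia not Dia p is false at 4.
Satisfying worlds: none.

0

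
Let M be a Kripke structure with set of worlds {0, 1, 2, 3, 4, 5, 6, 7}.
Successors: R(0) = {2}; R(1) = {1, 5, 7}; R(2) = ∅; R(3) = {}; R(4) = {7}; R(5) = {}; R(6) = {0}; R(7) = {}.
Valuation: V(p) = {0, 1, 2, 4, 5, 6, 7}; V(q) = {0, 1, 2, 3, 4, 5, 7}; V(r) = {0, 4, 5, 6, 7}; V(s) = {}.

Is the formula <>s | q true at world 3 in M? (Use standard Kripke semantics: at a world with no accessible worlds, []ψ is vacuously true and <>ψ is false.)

Yes

At 3: <>s is false, q is true, so <>s | q is true.
  At 3: no accessible worlds, so <>s is false.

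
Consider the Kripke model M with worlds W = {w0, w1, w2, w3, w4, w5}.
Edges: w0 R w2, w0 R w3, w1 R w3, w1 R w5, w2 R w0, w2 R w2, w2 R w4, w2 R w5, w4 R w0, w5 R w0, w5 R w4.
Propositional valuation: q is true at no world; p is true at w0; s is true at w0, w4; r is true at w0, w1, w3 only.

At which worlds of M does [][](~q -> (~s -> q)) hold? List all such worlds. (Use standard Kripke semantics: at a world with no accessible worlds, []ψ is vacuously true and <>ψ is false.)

w1, w3

Let φ = [][](~q -> (~s -> q)). Evaluate φ at each world:
  w0 (successors {w2, w3}): φ is false.
  w1 (successors {w3, w5}): φ is true.
  w2 (successors {w0, w2, w4, w5}): φ is false.
  w3 (successors ∅): φ is true.
  w4 (successors {w0}): φ is false.
  w5 (successors {w0, w4}): φ is false.
For instance, at w1:
  At w1: [][](~q -> (~s -> q)) requires [](~q -> (~s -> q)) at every successor {w3, w5}.
      At w3: no accessible worlds, so [](~q -> (~s -> q)) holds vacuously.
      At w5: [](~q -> (~s -> q)) requires ~q -> (~s -> q) at every successor {w0, w4}.
        At w0: ~q -> (~s -> q) is true.
        At w4: ~q -> (~s -> q) is true.
      So [](~q -> (~s -> q)) is true at w5.
  So [][](~q -> (~s -> q)) is true at w1.
Satisfying worlds: {w1, w3}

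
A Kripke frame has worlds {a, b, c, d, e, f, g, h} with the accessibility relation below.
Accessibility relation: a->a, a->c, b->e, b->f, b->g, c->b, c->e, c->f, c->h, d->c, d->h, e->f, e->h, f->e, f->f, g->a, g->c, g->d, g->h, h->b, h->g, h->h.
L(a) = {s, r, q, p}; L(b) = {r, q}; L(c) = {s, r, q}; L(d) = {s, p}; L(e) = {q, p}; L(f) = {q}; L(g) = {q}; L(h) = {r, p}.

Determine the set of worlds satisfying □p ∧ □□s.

Let φ = □p ∧ □□s. Evaluate φ at each world:
  a (successors {a, c}): φ is false.
  b (successors {e, f, g}): φ is false.
  c (successors {b, e, f, h}): φ is false.
  d (successors {c, h}): φ is false.
  e (successors {f, h}): φ is false.
  f (successors {e, f}): φ is false.
  g (successors {a, c, d, h}): φ is false.
  h (successors {b, g, h}): φ is false.
For instance, at f:
  At f: □p is false, □□s is false, so □p ∧ □□s is false.
    At f: □p requires p at every successor {e, f}.
      p fails at f, so □p is false at f.
    At f: □□s requires □s at every successor {e, f}.
      □s fails at e, so □□s is false at f.
Satisfying worlds: none.

none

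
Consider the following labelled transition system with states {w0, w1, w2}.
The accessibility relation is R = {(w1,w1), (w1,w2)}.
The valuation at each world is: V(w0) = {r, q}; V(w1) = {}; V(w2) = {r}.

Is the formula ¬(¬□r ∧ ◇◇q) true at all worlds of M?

Yes

Let φ = ¬(¬□r ∧ ◇◇q). Evaluate φ at each world:
  w0 (successors ∅): φ is true.
  w1 (successors {w1, w2}): φ is true.
  w2 (successors ∅): φ is true.
For instance, at w1:
  At w1: ¬□r ∧ ◇◇q is false, so ¬(¬□r ∧ ◇◇q) is true.
    At w1: ¬□r is true, ◇◇q is false, so ¬□r ∧ ◇◇q is false.
      At w1: □r is false, so ¬□r is true.
      At w1: ◇◇q requires ◇q at some successor in {w1, w2}.
        At w1: ◇q is false.
        At w2: ◇q is false.
      So ◇◇q is false at w1.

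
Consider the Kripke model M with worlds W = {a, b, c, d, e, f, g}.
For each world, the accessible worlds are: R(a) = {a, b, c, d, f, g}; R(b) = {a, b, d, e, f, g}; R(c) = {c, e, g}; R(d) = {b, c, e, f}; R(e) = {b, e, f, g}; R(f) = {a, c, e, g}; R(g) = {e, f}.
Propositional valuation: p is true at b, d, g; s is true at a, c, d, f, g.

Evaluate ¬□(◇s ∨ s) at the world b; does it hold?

At b: □(◇s ∨ s) is true, so ¬□(◇s ∨ s) is false.
  At b: □(◇s ∨ s) requires ◇s ∨ s at every successor {a, b, d, e, f, g}.
    At a: ◇s ∨ s is true.
    At b: ◇s ∨ s is true.
    At d: ◇s ∨ s is true.
    At e: ◇s ∨ s is true.
    At f: ◇s ∨ s is true.
    At g: ◇s ∨ s is true.
  So □(◇s ∨ s) is true at b.

No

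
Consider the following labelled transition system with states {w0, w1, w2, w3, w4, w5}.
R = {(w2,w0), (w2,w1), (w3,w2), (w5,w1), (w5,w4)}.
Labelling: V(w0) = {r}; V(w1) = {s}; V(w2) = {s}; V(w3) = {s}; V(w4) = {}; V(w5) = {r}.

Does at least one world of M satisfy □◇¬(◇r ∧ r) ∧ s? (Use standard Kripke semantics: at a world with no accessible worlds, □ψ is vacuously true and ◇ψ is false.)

Recall that □ψ holds at a world iff ψ holds at every accessible world, and ◇ψ holds iff ψ holds at some accessible world.
Let φ = □◇¬(◇r ∧ r) ∧ s. Evaluate φ at each world:
  w0 (successors ∅): φ is false.
  w1 (successors ∅): φ is true.
  w2 (successors {w0, w1}): φ is false.
  w3 (successors {w2}): φ is true.
  w4 (successors ∅): φ is false.
  w5 (successors {w1, w4}): φ is false.
Detail at w1 (witness):
  At w1: □◇¬(◇r ∧ r) is true, s is true, so □◇¬(◇r ∧ r) ∧ s is true.
    At w1: no accessible worlds, so □◇¬(◇r ∧ r) holds vacuously.

Yes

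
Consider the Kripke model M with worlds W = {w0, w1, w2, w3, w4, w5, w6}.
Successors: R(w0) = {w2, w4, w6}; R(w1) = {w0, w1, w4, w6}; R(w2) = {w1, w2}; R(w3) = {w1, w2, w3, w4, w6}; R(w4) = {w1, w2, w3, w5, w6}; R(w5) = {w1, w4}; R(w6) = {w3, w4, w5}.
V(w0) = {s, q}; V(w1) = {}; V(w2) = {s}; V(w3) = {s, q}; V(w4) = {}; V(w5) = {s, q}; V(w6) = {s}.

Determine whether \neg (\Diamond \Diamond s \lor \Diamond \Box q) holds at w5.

No

At w5: \Diamond \Diamond s \lor \Diamond \Box q is true, so \neg (\Diamond \Diamond s \lor \Diamond \Box q) is false.
  At w5: \Diamond \Diamond s is true, \Diamond \Box q is false, so \Diamond \Diamond s \lor \Diamond \Box q is true.
    At w5: \Diamond \Diamond s requires \Diamond s at some successor in {w1, w4}.
      \Diamond s holds at w1, so \Diamond \Diamond s is true at w5.
    At w5: \Diamond \Box q requires \Box q at some successor in {w1, w4}.
      At w1: \Box q is false.
      At w4: \Box q is false.
    So \Diamond \Box q is false at w5.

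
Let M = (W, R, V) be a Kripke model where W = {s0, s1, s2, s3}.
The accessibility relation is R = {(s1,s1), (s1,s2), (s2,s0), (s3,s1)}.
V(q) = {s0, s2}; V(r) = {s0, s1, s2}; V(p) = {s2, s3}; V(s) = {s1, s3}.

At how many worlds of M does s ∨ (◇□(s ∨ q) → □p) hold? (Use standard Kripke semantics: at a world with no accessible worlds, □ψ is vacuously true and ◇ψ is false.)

3

Recall that □ψ holds at a world iff ψ holds at every accessible world, and ◇ψ holds iff ψ holds at some accessible world.
Let φ = s ∨ (◇□(s ∨ q) → □p). Evaluate φ at each world:
  s0 (successors ∅): φ is true.
  s1 (successors {s1, s2}): φ is true.
  s2 (successors {s0}): φ is false.
  s3 (successors {s1}): φ is true.
For instance, at s1:
  At s1: s is true, ◇□(s ∨ q) → □p is false, so s ∨ (◇□(s ∨ q) → □p) is true.
    At s1: ◇□(s ∨ q) is true, □p is false, so ◇□(s ∨ q) → □p is false.
      At s1: ◇□(s ∨ q) requires □(s ∨ q) at some successor in {s1, s2}.
        □(s ∨ q) holds at s1, so ◇□(s ∨ q) is true at s1.
      At s1: □p requires p at every successor {s1, s2}.
        p fails at s1, so □p is false at s1.
Satisfying worlds: {s0, s1, s3}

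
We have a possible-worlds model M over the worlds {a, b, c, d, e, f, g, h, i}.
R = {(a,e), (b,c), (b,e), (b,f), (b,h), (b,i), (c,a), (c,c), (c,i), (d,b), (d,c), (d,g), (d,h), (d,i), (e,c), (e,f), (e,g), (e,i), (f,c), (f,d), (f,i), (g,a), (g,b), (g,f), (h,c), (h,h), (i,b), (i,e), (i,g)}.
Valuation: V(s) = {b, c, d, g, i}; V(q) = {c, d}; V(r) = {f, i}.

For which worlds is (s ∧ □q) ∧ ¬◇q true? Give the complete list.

Let φ = (s ∧ □q) ∧ ¬◇q. Evaluate φ at each world:
  a (successors {e}): φ is false.
  b (successors {c, e, f, h, i}): φ is false.
  c (successors {a, c, i}): φ is false.
  d (successors {b, c, g, h, i}): φ is false.
  e (successors {c, f, g, i}): φ is false.
  f (successors {c, d, i}): φ is false.
  g (successors {a, b, f}): φ is false.
  h (successors {c, h}): φ is false.
  i (successors {b, e, g}): φ is false.
For instance, at f:
  At f: s ∧ □q is false, ¬◇q is false, so (s ∧ □q) ∧ ¬◇q is false.
    At f: s is false, □q is false, so s ∧ □q is false.
      At f: □q requires q at every successor {c, d, i}.
        q fails at i, so □q is false at f.
    At f: ◇q is true, so ¬◇q is false.
      At f: ◇q requires q at some successor in {c, d, i}.
        q holds at c, so ◇q is true at f.
Satisfying worlds: none.

none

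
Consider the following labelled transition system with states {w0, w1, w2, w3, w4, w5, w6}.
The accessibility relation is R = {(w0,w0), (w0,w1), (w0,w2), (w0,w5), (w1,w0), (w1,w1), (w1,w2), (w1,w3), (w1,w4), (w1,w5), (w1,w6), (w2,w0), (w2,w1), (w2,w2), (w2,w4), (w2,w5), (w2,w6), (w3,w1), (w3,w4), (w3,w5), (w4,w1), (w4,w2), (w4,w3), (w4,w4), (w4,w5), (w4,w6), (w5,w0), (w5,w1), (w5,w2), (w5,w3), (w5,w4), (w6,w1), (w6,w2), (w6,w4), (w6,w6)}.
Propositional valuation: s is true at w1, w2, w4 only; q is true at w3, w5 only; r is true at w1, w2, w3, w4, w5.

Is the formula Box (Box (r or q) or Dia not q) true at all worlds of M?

Yes

Let φ = Box (Box (r or q) or Dia not q). Evaluate φ at each world:
  w0 (successors {w0, w1, w2, w5}): φ is true.
  w1 (successors {w0, w1, w2, w3, w4, w5, w6}): φ is true.
  w2 (successors {w0, w1, w2, w4, w5, w6}): φ is true.
  w3 (successors {w1, w4, w5}): φ is true.
  w4 (successors {w1, w2, w3, w4, w5, w6}): φ is true.
  w5 (successors {w0, w1, w2, w3, w4}): φ is true.
  w6 (successors {w1, w2, w4, w6}): φ is true.
For instance, at w2:
  At w2: Box (Box (r or q) or Dia not q) requires Box (r or q) or Dia not q at every successor {w0, w1, w2, w4, w5, w6}.
    At w0: Box (r or q) or Dia not q is true.
    At w1: Box (r or q) or Dia not q is true.
    At w2: Box (r or q) or Dia not q is true.
    At w4: Box (r or q) or Dia not q is true.
    At w5: Box (r or q) or Dia not q is true.
    At w6: Box (r or q) or Dia not q is true.
  So Box (Box (r or q) or Dia not q) is true at w2.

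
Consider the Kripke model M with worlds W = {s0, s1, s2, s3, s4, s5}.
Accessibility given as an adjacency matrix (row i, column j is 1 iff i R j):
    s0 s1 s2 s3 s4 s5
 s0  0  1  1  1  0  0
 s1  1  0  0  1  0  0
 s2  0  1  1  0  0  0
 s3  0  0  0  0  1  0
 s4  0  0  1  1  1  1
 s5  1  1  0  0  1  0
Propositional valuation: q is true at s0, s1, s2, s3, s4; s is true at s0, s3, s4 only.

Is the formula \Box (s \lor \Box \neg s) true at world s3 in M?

Yes

Recall that \Box ψ holds at a world iff ψ holds at every accessible world, and \Diamond ψ holds iff ψ holds at some accessible world.
At s3: \Box (s \lor \Box \neg s) requires s \lor \Box \neg s at every successor {s4}.
    At s4: s is true, \Box \neg s is false, so s \lor \Box \neg s is true.
      At s4: \Box \neg s requires \neg s at every successor {s2, s3, s4, s5}.
        \neg s fails at s3, so \Box \neg s is false at s4.
So \Box (s \lor \Box \neg s) is true at s3.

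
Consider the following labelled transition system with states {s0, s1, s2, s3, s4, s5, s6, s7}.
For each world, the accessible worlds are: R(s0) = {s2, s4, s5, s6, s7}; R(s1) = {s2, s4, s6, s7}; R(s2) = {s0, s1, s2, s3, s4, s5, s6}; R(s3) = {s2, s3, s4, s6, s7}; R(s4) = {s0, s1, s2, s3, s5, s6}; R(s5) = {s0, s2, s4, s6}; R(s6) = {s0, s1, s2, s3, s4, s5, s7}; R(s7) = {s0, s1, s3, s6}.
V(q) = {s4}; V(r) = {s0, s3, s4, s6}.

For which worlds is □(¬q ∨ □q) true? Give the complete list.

Let φ = □(¬q ∨ □q). Evaluate φ at each world:
  s0 (successors {s2, s4, s5, s6, s7}): φ is false.
  s1 (successors {s2, s4, s6, s7}): φ is false.
  s2 (successors {s0, s1, s2, s3, s4, s5, s6}): φ is false.
  s3 (successors {s2, s3, s4, s6, s7}): φ is false.
  s4 (successors {s0, s1, s2, s3, s5, s6}): φ is true.
  s5 (successors {s0, s2, s4, s6}): φ is false.
  s6 (successors {s0, s1, s2, s3, s4, s5, s7}): φ is false.
  s7 (successors {s0, s1, s3, s6}): φ is true.
For instance, at s2:
  At s2: □(¬q ∨ □q) requires ¬q ∨ □q at every successor {s0, s1, s2, s3, s4, s5, s6}.
    ¬q ∨ □q fails at s4, so □(¬q ∨ □q) is false at s2.
      At s4: ¬q is false, □q is false, so ¬q ∨ □q is false.
Satisfying worlds: {s4, s7}

s4, s7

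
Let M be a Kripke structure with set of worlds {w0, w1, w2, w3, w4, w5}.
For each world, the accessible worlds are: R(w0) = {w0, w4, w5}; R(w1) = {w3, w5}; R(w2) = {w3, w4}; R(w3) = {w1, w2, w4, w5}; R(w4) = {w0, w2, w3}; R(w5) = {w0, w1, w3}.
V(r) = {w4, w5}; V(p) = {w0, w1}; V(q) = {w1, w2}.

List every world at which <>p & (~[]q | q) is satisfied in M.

w0, w3, w4, w5

Let φ = <>p & (~[]q | q). Evaluate φ at each world:
  w0 (successors {w0, w4, w5}): φ is true.
  w1 (successors {w3, w5}): φ is false.
  w2 (successors {w3, w4}): φ is false.
  w3 (successors {w1, w2, w4, w5}): φ is true.
  w4 (successors {w0, w2, w3}): φ is true.
  w5 (successors {w0, w1, w3}): φ is true.
For instance, at w3:
  At w3: <>p is true, ~[]q | q is true, so <>p & (~[]q | q) is true.
    At w3: <>p requires p at some successor in {w1, w2, w4, w5}.
      p holds at w1, so <>p is true at w3.
    At w3: ~[]q is true, q is false, so ~[]q | q is true.
      At w3: []q is false, so ~[]q is true.
Satisfying worlds: {w0, w3, w4, w5}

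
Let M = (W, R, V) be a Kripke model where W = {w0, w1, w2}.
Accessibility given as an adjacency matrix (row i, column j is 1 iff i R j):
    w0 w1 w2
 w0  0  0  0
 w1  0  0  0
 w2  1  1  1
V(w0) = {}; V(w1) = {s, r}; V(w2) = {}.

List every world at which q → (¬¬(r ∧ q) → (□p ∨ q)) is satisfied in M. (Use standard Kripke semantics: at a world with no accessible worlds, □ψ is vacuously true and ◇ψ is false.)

Recall that □ψ holds at a world iff ψ holds at every accessible world, and ◇ψ holds iff ψ holds at some accessible world.
Let φ = q → (¬¬(r ∧ q) → (□p ∨ q)). Evaluate φ at each world:
  w0 (successors ∅): φ is true.
  w1 (successors ∅): φ is true.
  w2 (successors {w0, w1, w2}): φ is true.
For instance, at w2:
  At w2: q is false, ¬¬(r ∧ q) → (□p ∨ q) is true, so q → (¬¬(r ∧ q) → (□p ∨ q)) is true.
    At w2: ¬¬(r ∧ q) is false, □p ∨ q is false, so ¬¬(r ∧ q) → (□p ∨ q) is true.
      At w2: □p is false, q is false, so □p ∨ q is false.
Satisfying worlds: {w0, w1, w2}

w0, w1, w2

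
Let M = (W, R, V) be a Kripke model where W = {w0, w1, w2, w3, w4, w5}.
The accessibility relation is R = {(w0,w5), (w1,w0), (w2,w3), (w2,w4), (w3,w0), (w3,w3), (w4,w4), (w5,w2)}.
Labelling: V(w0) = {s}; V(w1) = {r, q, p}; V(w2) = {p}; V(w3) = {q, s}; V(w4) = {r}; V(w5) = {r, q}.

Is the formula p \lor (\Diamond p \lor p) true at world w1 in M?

Yes

Recall that \Diamond ψ holds at a world iff ψ holds at some accessible world.
At w1: p is true, \Diamond p \lor p is true, so p \lor (\Diamond p \lor p) is true.
  At w1: \Diamond p is false, p is true, so \Diamond p \lor p is true.
    At w1: \Diamond p requires p at some successor in {w0}.
      At w0: p is false.
    So \Diamond p is false at w1.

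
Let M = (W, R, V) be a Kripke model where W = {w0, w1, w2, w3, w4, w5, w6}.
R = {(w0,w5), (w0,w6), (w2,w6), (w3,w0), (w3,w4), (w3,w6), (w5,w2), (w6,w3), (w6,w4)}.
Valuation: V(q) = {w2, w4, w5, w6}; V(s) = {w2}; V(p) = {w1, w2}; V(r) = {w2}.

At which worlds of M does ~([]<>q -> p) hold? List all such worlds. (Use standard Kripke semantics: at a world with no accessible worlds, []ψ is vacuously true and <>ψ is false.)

w0, w4, w5

Let φ = ~([]<>q -> p). Evaluate φ at each world:
  w0 (successors {w5, w6}): φ is true.
  w1 (successors ∅): φ is false.
  w2 (successors {w6}): φ is false.
  w3 (successors {w0, w4, w6}): φ is false.
  w4 (successors ∅): φ is true.
  w5 (successors {w2}): φ is true.
  w6 (successors {w3, w4}): φ is false.
For instance, at w5:
  At w5: []<>q -> p is false, so ~([]<>q -> p) is true.
    At w5: []<>q is true, p is false, so []<>q -> p is false.
      At w5: []<>q requires <>q at every successor {w2}.
        At w2: <>q is true.
      So []<>q is true at w5.
Satisfying worlds: {w0, w4, w5}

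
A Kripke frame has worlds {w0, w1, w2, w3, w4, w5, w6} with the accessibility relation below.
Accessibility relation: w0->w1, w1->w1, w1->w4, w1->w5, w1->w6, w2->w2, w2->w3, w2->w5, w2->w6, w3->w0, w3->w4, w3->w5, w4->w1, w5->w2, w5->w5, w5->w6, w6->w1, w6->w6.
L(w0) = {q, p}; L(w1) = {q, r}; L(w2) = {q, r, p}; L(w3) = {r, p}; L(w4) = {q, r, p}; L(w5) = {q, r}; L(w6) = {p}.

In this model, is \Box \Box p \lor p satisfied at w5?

At w5: \Box \Box p is false, p is false, so \Box \Box p \lor p is false.
  At w5: \Box \Box p requires \Box p at every successor {w2, w5, w6}.
    \Box p fails at w2, so \Box \Box p is false at w5.
      At w2: \Box p requires p at every successor {w2, w3, w5, w6}.
        p fails at w5, so \Box p is false at w2.

No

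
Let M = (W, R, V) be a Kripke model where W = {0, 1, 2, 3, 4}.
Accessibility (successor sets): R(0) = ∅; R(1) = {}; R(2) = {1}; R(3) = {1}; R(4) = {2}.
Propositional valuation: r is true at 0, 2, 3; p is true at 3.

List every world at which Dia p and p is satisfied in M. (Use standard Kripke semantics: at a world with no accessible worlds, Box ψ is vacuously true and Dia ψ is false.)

Let φ = Dia p and p. Evaluate φ at each world:
  0 (successors ∅): φ is false.
  1 (successors ∅): φ is false.
  2 (successors {1}): φ is false.
  3 (successors {1}): φ is false.
  4 (successors {2}): φ is false.
For instance, at 4:
  At 4: Dia p is false, p is false, so Dia p and p is false.
    At 4: Dia p requires p at some successor in {2}.
      At 2: p is false.
    So Dia p is false at 4.
Satisfying worlds: none.

none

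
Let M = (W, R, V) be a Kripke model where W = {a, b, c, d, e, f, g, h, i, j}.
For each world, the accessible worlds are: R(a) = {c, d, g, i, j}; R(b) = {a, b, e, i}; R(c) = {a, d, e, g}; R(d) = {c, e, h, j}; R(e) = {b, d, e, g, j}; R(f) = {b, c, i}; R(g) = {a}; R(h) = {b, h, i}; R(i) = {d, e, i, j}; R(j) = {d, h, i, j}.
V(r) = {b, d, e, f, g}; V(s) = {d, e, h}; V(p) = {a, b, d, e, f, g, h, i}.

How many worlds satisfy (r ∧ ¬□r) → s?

7

Let φ = (r ∧ ¬□r) → s. Evaluate φ at each world:
  a (successors {c, d, g, i, j}): φ is true.
  b (successors {a, b, e, i}): φ is false.
  c (successors {a, d, e, g}): φ is true.
  d (successors {c, e, h, j}): φ is true.
  e (successors {b, d, e, g, j}): φ is true.
  f (successors {b, c, i}): φ is false.
  g (successors {a}): φ is false.
  h (successors {b, h, i}): φ is true.
  i (successors {d, e, i, j}): φ is true.
  j (successors {d, h, i, j}): φ is true.
For instance, at c:
  At c: r ∧ ¬□r is false, s is false, so (r ∧ ¬□r) → s is true.
    At c: r is false, ¬□r is true, so r ∧ ¬□r is false.
      At c: □r is false, so ¬□r is true.
Satisfying worlds: {a, c, d, e, h, i, j}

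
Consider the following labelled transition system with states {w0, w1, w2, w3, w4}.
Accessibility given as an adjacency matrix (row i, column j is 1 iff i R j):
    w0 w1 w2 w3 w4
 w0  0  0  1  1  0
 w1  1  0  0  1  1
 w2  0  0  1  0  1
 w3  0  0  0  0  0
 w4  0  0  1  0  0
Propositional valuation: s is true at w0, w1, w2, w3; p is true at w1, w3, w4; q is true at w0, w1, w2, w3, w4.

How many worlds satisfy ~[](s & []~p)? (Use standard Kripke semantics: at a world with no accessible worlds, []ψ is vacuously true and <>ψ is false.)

Let φ = ~[](s & []~p). Evaluate φ at each world:
  w0 (successors {w2, w3}): φ is true.
  w1 (successors {w0, w3, w4}): φ is true.
  w2 (successors {w2, w4}): φ is true.
  w3 (successors ∅): φ is false.
  w4 (successors {w2}): φ is true.
For instance, at w4:
  At w4: [](s & []~p) is false, so ~[](s & []~p) is true.
    At w4: [](s & []~p) requires s & []~p at every successor {w2}.
      s & []~p fails at w2, so [](s & []~p) is false at w4.
Satisfying worlds: {w0, w1, w2, w4}

4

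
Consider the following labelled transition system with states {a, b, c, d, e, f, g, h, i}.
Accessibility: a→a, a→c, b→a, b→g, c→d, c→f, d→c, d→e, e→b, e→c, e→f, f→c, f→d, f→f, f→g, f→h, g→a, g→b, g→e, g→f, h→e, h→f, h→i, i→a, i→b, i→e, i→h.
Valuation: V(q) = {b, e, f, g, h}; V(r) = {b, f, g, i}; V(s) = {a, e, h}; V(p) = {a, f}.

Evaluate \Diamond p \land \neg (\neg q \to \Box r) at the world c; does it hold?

Yes

At c: \Diamond p is true, \neg (\neg q \to \Box r) is true, so \Diamond p \land \neg (\neg q \to \Box r) is true.
  At c: \Diamond p requires p at some successor in {d, f}.
    p holds at f, so \Diamond p is true at c.
  At c: \neg q \to \Box r is false, so \neg (\neg q \to \Box r) is true.
    At c: \neg q is true, \Box r is false, so \neg q \to \Box r is false.
      At c: \Box r requires r at every successor {d, f}.
        r fails at d, so \Box r is false at c.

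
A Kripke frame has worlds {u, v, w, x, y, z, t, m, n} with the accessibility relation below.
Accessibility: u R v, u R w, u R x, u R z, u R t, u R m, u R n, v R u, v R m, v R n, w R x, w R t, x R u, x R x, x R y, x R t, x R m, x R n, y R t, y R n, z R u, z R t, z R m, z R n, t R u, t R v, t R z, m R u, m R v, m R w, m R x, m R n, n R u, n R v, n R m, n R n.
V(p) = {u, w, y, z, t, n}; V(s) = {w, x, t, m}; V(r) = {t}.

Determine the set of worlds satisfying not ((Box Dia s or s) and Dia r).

Let φ = not ((Box Dia s or s) and Dia r). Evaluate φ at each world:
  u (successors {v, w, x, z, t, m, n}): φ is true.
  v (successors {u, m, n}): φ is true.
  w (successors {x, t}): φ is false.
  x (successors {u, x, y, t, m, n}): φ is false.
  y (successors {t, n}): φ is true.
  z (successors {u, t, m, n}): φ is true.
  t (successors {u, v, z}): φ is true.
  m (successors {u, v, w, x, n}): φ is true.
  n (successors {u, v, m, n}): φ is true.
For instance, at t:
  At t: (Box Dia s or s) and Dia r is false, so not ((Box Dia s or s) and Dia r) is true.
    At t: Box Dia s or s is true, Dia r is false, so (Box Dia s or s) and Dia r is false.
      At t: Box Dia s is true, s is true, so Box Dia s or s is true.
      At t: Dia r requires r at some successor in {u, v, z}.
        At u: r is false.
        At v: r is false.
        At z: r is false.
      So Dia r is false at t.
Satisfying worlds: {u, v, y, z, t, m, n}

u, v, y, z, t, m, n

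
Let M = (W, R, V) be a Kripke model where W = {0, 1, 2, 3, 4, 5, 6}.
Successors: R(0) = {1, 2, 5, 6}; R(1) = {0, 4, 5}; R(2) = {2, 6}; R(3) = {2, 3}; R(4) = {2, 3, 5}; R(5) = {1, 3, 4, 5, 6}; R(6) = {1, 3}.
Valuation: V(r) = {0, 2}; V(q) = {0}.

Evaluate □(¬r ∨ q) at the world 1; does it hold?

At 1: □(¬r ∨ q) requires ¬r ∨ q at every successor {0, 4, 5}.
  At 0: ¬r ∨ q is true.
  At 4: ¬r ∨ q is true.
  At 5: ¬r ∨ q is true.
So □(¬r ∨ q) is true at 1.

Yes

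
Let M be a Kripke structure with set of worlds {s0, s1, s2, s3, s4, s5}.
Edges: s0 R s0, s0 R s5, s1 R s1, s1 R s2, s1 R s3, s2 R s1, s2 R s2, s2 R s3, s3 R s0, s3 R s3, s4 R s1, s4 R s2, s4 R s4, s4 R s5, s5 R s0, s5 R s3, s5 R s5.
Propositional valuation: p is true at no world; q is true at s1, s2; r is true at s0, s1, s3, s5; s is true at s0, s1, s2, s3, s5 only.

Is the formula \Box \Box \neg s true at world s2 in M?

Recall that \Box ψ holds at a world iff ψ holds at every accessible world, and \Diamond ψ holds iff ψ holds at some accessible world.
At s2: \Box \Box \neg s requires \Box \neg s at every successor {s1, s2, s3}.
  \Box \neg s fails at s1, so \Box \Box \neg s is false at s2.
    At s1: \Box \neg s requires \neg s at every successor {s1, s2, s3}.
      \neg s fails at s1, so \Box \neg s is false at s1.

No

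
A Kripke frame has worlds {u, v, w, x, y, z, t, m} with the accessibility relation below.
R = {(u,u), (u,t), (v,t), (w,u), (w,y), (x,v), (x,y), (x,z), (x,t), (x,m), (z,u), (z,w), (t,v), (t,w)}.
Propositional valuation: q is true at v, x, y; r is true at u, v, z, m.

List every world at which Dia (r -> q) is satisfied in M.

u, v, w, x, z, t

Recall that Dia ψ holds at a world iff ψ holds at some accessible world.
Let φ = Dia (r -> q). Evaluate φ at each world:
  u (successors {u, t}): φ is true.
  v (successors {t}): φ is true.
  w (successors {u, y}): φ is true.
  x (successors {v, y, z, t, m}): φ is true.
  y (successors ∅): φ is false.
  z (successors {u, w}): φ is true.
  t (successors {v, w}): φ is true.
  m (successors ∅): φ is false.
For instance, at v:
  At v: Dia (r -> q) requires r -> q at some successor in {t}.
    r -> q holds at t, so Dia (r -> q) is true at v.
Satisfying worlds: {u, v, w, x, z, t}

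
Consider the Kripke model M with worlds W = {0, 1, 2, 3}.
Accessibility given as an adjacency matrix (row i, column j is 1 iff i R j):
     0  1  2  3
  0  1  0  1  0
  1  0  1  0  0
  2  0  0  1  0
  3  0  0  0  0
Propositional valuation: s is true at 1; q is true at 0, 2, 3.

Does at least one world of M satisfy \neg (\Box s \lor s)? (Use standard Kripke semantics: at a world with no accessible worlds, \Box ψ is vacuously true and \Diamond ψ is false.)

Yes

Let φ = \neg (\Box s \lor s). Evaluate φ at each world:
  0 (successors {0, 2}): φ is true.
  1 (successors {1}): φ is false.
  2 (successors {2}): φ is true.
  3 (successors ∅): φ is false.
Detail at 0 (witness):
  At 0: \Box s \lor s is false, so \neg (\Box s \lor s) is true.
    At 0: \Box s is false, s is false, so \Box s \lor s is false.
      At 0: \Box s requires s at every successor {0, 2}.
        s fails at 0, so \Box s is false at 0.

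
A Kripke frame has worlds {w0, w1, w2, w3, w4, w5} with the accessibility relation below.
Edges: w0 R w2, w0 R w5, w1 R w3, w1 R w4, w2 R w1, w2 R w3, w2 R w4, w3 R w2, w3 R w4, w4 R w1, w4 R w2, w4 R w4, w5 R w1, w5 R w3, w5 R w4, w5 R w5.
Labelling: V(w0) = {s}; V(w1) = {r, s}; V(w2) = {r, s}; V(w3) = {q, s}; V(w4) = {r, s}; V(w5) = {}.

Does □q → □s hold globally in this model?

Let φ = □q → □s. Evaluate φ at each world:
  w0 (successors {w2, w5}): φ is true.
  w1 (successors {w3, w4}): φ is true.
  w2 (successors {w1, w3, w4}): φ is true.
  w3 (successors {w2, w4}): φ is true.
  w4 (successors {w1, w2, w4}): φ is true.
  w5 (successors {w1, w3, w4, w5}): φ is true.
For instance, at w3:
  At w3: □q is false, □s is true, so □q → □s is true.
    At w3: □q requires q at every successor {w2, w4}.
      q fails at w2, so □q is false at w3.
    At w3: □s requires s at every successor {w2, w4}.
      At w2: s is true.
      At w4: s is true.
    So □s is true at w3.

Yes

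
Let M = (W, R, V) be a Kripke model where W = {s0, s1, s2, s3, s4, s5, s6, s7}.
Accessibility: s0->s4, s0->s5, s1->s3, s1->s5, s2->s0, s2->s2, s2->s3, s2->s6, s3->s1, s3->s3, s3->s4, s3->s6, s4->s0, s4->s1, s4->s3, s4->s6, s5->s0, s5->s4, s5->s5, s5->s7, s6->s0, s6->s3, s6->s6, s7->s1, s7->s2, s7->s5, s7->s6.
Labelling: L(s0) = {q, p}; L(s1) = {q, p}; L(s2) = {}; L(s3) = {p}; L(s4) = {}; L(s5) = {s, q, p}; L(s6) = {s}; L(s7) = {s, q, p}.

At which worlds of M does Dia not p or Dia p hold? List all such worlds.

s0, s1, s2, s3, s4, s5, s6, s7

Recall that Dia ψ holds at a world iff ψ holds at some accessible world.
Let φ = Dia not p or Dia p. Evaluate φ at each world:
  s0 (successors {s4, s5}): φ is true.
  s1 (successors {s3, s5}): φ is true.
  s2 (successors {s0, s2, s3, s6}): φ is true.
  s3 (successors {s1, s3, s4, s6}): φ is true.
  s4 (successors {s0, s1, s3, s6}): φ is true.
  s5 (successors {s0, s4, s5, s7}): φ is true.
  s6 (successors {s0, s3, s6}): φ is true.
  s7 (successors {s1, s2, s5, s6}): φ is true.
For instance, at s2:
  At s2: Dia not p is true, Dia p is true, so Dia not p or Dia p is true.
    At s2: Dia not p requires not p at some successor in {s0, s2, s3, s6}.
      not p holds at s2, so Dia not p is true at s2.
    At s2: Dia p requires p at some successor in {s0, s2, s3, s6}.
      p holds at s0, so Dia p is true at s2.
Satisfying worlds: {s0, s1, s2, s3, s4, s5, s6, s7}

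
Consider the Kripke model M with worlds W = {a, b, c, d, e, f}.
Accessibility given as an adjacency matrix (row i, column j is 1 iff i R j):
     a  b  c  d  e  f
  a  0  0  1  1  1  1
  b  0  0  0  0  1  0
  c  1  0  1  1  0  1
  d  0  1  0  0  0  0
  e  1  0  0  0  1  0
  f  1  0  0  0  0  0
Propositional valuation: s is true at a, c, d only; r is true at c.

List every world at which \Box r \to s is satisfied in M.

Let φ = \Box r \to s. Evaluate φ at each world:
  a (successors {c, d, e, f}): φ is true.
  b (successors {e}): φ is true.
  c (successors {a, c, d, f}): φ is true.
  d (successors {b}): φ is true.
  e (successors {a, e}): φ is true.
  f (successors {a}): φ is true.
For instance, at d:
  At d: \Box r is false, s is true, so \Box r \to s is true.
    At d: \Box r requires r at every successor {b}.
      r fails at b, so \Box r is false at d.
Satisfying worlds: {a, b, c, d, e, f}

a, b, c, d, e, f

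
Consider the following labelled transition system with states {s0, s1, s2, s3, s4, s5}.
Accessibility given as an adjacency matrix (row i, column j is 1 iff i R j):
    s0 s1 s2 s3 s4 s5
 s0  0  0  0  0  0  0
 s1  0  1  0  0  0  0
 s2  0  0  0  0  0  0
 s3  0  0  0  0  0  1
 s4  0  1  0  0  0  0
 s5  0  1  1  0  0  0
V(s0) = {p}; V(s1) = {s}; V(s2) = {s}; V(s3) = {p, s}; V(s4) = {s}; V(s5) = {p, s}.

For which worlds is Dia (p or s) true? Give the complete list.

s1, s3, s4, s5

Let φ = Dia (p or s). Evaluate φ at each world:
  s0 (successors ∅): φ is false.
  s1 (successors {s1}): φ is true.
  s2 (successors ∅): φ is false.
  s3 (successors {s5}): φ is true.
  s4 (successors {s1}): φ is true.
  s5 (successors {s1, s2}): φ is true.
For instance, at s4:
  At s4: Dia (p or s) requires p or s at some successor in {s1}.
    p or s holds at s1, so Dia (p or s) is true at s4.
Satisfying worlds: {s1, s3, s4, s5}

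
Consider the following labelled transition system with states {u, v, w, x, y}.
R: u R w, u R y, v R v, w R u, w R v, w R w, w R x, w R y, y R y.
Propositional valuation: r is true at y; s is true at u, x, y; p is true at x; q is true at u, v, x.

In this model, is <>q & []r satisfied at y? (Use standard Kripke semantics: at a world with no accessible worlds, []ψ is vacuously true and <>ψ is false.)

Recall that []ψ holds at a world iff ψ holds at every accessible world, and <>ψ holds iff ψ holds at some accessible world.
At y: <>q is false, []r is true, so <>q & []r is false.
  At y: <>q requires q at some successor in {y}.
    At y: q is false.
  So <>q is false at y.
  At y: []r requires r at every successor {y}.
    At y: r is true.
  So []r is true at y.

No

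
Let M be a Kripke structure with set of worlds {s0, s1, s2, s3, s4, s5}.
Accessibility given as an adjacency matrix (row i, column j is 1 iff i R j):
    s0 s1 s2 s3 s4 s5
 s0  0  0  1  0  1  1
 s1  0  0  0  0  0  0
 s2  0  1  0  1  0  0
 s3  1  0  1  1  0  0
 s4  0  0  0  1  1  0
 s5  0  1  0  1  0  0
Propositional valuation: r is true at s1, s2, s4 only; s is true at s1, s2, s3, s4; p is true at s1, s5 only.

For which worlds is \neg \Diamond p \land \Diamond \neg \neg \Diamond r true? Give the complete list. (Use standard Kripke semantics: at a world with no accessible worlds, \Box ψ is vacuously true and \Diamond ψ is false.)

s3, s4

Let φ = \neg \Diamond p \land \Diamond \neg \neg \Diamond r. Evaluate φ at each world:
  s0 (successors {s2, s4, s5}): φ is false.
  s1 (successors ∅): φ is false.
  s2 (successors {s1, s3}): φ is false.
  s3 (successors {s0, s2, s3}): φ is true.
  s4 (successors {s3, s4}): φ is true.
  s5 (successors {s1, s3}): φ is false.
For instance, at s5:
  At s5: \neg \Diamond p is false, \Diamond \neg \neg \Diamond r is true, so \neg \Diamond p \land \Diamond \neg \neg \Diamond r is false.
    At s5: \Diamond p is true, so \neg \Diamond p is false.
      At s5: \Diamond p requires p at some successor in {s1, s3}.
        p holds at s1, so \Diamond p is true at s5.
    At s5: \Diamond \neg \neg \Diamond r requires \neg \neg \Diamond r at some successor in {s1, s3}.
      \neg \neg \Diamond r holds at s3, so \Diamond \neg \neg \Diamond r is true at s5.
Satisfying worlds: {s3, s4}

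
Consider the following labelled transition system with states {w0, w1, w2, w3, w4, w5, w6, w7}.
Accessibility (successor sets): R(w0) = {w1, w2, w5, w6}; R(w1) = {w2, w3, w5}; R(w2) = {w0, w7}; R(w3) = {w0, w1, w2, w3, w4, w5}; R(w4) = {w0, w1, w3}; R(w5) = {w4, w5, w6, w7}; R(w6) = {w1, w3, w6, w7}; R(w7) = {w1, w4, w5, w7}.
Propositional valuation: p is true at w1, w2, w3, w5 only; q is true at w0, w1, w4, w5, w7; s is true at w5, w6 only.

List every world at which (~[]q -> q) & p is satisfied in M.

Let φ = (~[]q -> q) & p. Evaluate φ at each world:
  w0 (successors {w1, w2, w5, w6}): φ is false.
  w1 (successors {w2, w3, w5}): φ is true.
  w2 (successors {w0, w7}): φ is true.
  w3 (successors {w0, w1, w2, w3, w4, w5}): φ is false.
  w4 (successors {w0, w1, w3}): φ is false.
  w5 (successors {w4, w5, w6, w7}): φ is true.
  w6 (successors {w1, w3, w6, w7}): φ is false.
  w7 (successors {w1, w4, w5, w7}): φ is false.
For instance, at w6:
  At w6: ~[]q -> q is false, p is false, so (~[]q -> q) & p is false.
    At w6: ~[]q is true, q is false, so ~[]q -> q is false.
      At w6: []q is false, so ~[]q is true.
Satisfying worlds: {w1, w2, w5}

w1, w2, w5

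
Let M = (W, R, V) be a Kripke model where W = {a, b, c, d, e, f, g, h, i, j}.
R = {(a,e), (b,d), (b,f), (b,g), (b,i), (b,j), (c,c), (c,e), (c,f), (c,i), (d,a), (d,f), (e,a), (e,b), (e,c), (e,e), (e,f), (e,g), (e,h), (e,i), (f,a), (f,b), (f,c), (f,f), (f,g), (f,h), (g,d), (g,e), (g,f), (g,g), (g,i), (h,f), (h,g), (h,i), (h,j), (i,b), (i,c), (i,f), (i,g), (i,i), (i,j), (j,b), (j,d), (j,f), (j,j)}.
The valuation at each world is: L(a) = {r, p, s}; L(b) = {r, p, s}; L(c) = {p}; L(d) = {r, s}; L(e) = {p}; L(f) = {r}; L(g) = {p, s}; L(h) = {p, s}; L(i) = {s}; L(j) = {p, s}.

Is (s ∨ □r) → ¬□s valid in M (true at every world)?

Let φ = (s ∨ □r) → ¬□s. Evaluate φ at each world:
  a (successors {e}): φ is true.
  b (successors {d, f, g, i, j}): φ is true.
  c (successors {c, e, f, i}): φ is true.
  d (successors {a, f}): φ is true.
  e (successors {a, b, c, e, f, g, h, i}): φ is true.
  f (successors {a, b, c, f, g, h}): φ is true.
  g (successors {d, e, f, g, i}): φ is true.
  h (successors {f, g, i, j}): φ is true.
  i (successors {b, c, f, g, i, j}): φ is true.
  j (successors {b, d, f, j}): φ is true.
For instance, at i:
  At i: s ∨ □r is true, ¬□s is true, so (s ∨ □r) → ¬□s is true.
    At i: s is true, □r is false, so s ∨ □r is true.
      At i: □r requires r at every successor {b, c, f, g, i, j}.
        r fails at c, so □r is false at i.
    At i: □s is false, so ¬□s is true.
      At i: □s requires s at every successor {b, c, f, g, i, j}.
        s fails at c, so □s is false at i.

Yes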